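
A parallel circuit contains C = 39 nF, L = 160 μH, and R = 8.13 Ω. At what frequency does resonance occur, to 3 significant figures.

63.7 kHz

ω₀ = 1/√(LC) = 1/√(0.00016 × 3.9e-08) = 400300 rad/s
f₀ = ω₀/(2π) = 63.7 kHz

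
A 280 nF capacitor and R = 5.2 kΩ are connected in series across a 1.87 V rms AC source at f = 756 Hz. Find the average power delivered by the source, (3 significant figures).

ω = 2πf = 4750 rad/s
X_C = 1/(ωC) = 752 Ω
Z = 5200 − j752 Ω
|Z| = √(5200² + 752²) = 5250 Ω
∠Z = arctan(-752/5200) = -8.23°
I = V/|Z| = 356 μA
P = VI cos φ = 1.87 × 0.000356 × cos(-8.23°) = 659 μW

659 μW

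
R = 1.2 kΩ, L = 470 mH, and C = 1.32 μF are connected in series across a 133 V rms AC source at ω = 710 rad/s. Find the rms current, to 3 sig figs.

94.6 mA

X_L = ωL = 334 Ω
X_C = 1/(ωC) = 1070 Ω
Net reactance X = X_L − X_C = -733 Ω
Z = 1200 − j733 Ω
|Z| = √(1200² + 733²) = 1410 Ω
I = V/|Z| = 133/1410 = 94.6 mA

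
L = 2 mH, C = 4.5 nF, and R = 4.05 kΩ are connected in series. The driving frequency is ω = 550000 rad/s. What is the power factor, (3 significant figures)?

0.986

X_L = ωL = 1100 Ω
X_C = 1/(ωC) = 404 Ω
Net reactance X = X_L − X_C = 696 Ω
Z = 4050 + j696 Ω
|Z| = √(4050² + 696²) = 4110 Ω
∠Z = arctan(696/4050) = 9.75°
cos φ = cos(9.75°) = 0.986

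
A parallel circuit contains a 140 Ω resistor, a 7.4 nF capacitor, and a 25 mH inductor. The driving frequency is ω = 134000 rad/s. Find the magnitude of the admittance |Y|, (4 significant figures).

X_L = ωL = 3350 Ω
X_C = 1/(ωC) = 1008 Ω
Parallel: admittances add. Y = 1/R + 1/(jωL) + jωC
Y = (0.007143 + j0.0006931) S
|Y| = 0.007176 S → |Z| = 1/|Y| = 139.3 Ω, ∠Z = −∠Y = -5.542°

7.176 mS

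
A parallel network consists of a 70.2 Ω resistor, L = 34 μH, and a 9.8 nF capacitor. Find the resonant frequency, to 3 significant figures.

ω₀ = 1/√(LC) = 1/√(3.4e-05 × 9.8e-09) = 1.732e+06 rad/s
f₀ = ω₀/(2π) = 276 kHz

276 kHz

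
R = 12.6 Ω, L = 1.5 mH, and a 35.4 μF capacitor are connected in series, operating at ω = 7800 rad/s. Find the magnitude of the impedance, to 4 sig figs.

X_L = ωL = 11.70 Ω
X_C = 1/(ωC) = 3.622 Ω
Net reactance X = X_L − X_C = 8.078 Ω
Z = 12.60 + j8.078 Ω
|Z| = √(12.60² + 8.078²) = 14.97 Ω

14.97 Ω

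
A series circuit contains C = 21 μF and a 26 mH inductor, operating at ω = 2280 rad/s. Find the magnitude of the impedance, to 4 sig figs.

38.39 Ω

X_L = ωL = 59.28 Ω
X_C = 1/(ωC) = 20.89 Ω
Net reactance X = X_L − X_C = 38.39 Ω
Z = j38.39 Ω
|Z| = √(0² + 38.39²) = 38.39 Ω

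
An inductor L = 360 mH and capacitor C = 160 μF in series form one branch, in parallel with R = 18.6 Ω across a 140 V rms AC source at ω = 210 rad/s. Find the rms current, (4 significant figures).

8.123 A

X_L = ωL = 75.60 Ω
X_C = 1/(ωC) = 29.76 Ω
Branch 1: Z₁ = R = 18.60 Ω
Branch 2 (series LC): Z₂ = j(X_L − X_C) = j45.84 Ω
Parallel: Z = Z₁Z₂/(Z₁+Z₂), |Z| = 17.24 Ω, ∠Z = 22.09°
I = V/|Z| = 140/17.24 = 8.123 A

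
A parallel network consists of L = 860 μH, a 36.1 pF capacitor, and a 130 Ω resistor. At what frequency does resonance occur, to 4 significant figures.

ω₀ = 1/√(LC) = 1/√(0.00086 × 3.61e-11) = 5.675e+06 rad/s
f₀ = ω₀/(2π) = 903.3 kHz

903.3 kHz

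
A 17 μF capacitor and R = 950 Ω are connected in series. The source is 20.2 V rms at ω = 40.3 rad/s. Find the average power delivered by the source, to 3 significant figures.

X_C = 1/(ωC) = 1460 Ω
Z = 950 − j1460 Ω
|Z| = √(950² + 1460²) = 1740 Ω
∠Z = arctan(-1460/950) = -56.9°
I = V/|Z| = 11.6 mA
P = VI cos φ = 20.2 × 0.0116 × cos(-56.9°) = 128 mW

128 mW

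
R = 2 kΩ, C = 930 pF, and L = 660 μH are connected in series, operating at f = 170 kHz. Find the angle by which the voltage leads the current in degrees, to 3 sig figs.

-8.58°

ω = 2πf = 1.068e+06 rad/s
X_L = ωL = 705 Ω
X_C = 1/(ωC) = 1010 Ω
Net reactance X = X_L − X_C = -302 Ω
Z = 2000 − j302 Ω
|Z| = √(2000² + 302²) = 2020 Ω
∠Z = arctan(-302/2000) = -8.58°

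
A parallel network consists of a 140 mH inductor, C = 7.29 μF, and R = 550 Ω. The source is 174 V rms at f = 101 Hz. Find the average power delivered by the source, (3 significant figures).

ω = 2πf = 634.6 rad/s
X_L = ωL = 88.8 Ω
X_C = 1/(ωC) = 216 Ω
Parallel: admittances add. Y = 1/R + 1/(jωL) + jωC
Y = (0.00182 − j0.00663) S
|Y| = 0.00687 S → |Z| = 1/|Y| = 145 Ω, ∠Z = −∠Y = 74.7°
I = V/|Z| = 1.20 A
P = VI cos φ = 174 × 1.20 × cos(74.7°) = 55.0 W

55.0 W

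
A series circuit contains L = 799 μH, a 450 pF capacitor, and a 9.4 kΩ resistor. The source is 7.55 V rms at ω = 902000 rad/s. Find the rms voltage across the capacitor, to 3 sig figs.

1.95 V

X_L = ωL = 721 Ω
X_C = 1/(ωC) = 2460 Ω
Net reactance X = X_L − X_C = -1740 Ω
Z = 9400 − j1740 Ω
|Z| = √(9400² + 1740²) = 9560 Ω
I = V/|Z| = 790 μA
V_C = I·|Z_C| = 0.000790 × 2460 = 1.95 V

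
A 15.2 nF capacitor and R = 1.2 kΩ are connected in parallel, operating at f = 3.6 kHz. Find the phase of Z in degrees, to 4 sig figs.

-22.42°

ω = 2πf = 22620 rad/s
X_C = 1/(ωC) = 2909 Ω
Parallel: admittances add. Y = 1/R + jωC
Y = (0.0008333 + j0.0003438) S
|Y| = 0.0009015 S → |Z| = 1/|Y| = 1109 Ω, ∠Z = −∠Y = -22.42°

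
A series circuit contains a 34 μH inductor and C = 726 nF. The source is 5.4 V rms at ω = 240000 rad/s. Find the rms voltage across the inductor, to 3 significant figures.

X_L = ωL = 8.16 Ω
X_C = 1/(ωC) = 5.74 Ω
Net reactance X = X_L − X_C = 2.42 Ω
Z = j2.42 Ω
|Z| = √(0² + 2.42²) = 2.42 Ω
I = V/|Z| = 2.23 A
V_L = I·|Z_L| = 2.23 × 8.16 = 18.2 V

18.2 V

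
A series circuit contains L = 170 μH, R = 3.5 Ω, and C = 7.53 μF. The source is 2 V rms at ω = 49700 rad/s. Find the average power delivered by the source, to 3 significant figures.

X_L = ωL = 8.45 Ω
X_C = 1/(ωC) = 2.67 Ω
Net reactance X = X_L − X_C = 5.78 Ω
Z = 3.50 + j5.78 Ω
|Z| = √(3.50² + 5.78²) = 6.75 Ω
∠Z = arctan(5.78/3.50) = 58.8°
I = V/|Z| = 296 mA
P = VI cos φ = 2 × 0.296 × cos(58.8°) = 307 mW

307 mW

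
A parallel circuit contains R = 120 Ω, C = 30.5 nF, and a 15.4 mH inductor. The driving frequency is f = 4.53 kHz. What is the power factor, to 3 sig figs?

0.986

ω = 2πf = 28460 rad/s
X_L = ωL = 438 Ω
X_C = 1/(ωC) = 1150 Ω
Parallel: admittances add. Y = 1/R + 1/(jωL) + jωC
Y = (0.00833 − j0.00141) S
|Y| = 0.00845 S → |Z| = 1/|Y| = 118 Ω, ∠Z = −∠Y = 9.63°
cos φ = cos(9.63°) = 0.986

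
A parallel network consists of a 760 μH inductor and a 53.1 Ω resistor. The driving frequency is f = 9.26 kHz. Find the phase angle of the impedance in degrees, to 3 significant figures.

ω = 2πf = 58180 rad/s
X_L = ωL = 44.2 Ω
Parallel: admittances add. Y = 1/R + 1/(jωL)
Y = (0.0188 − j0.0226) S
|Y| = 0.0294 S → |Z| = 1/|Y| = 34.0 Ω, ∠Z = −∠Y = 50.2°

50.2°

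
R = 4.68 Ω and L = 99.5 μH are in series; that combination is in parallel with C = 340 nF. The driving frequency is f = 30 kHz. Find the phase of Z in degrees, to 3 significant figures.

ω = 2πf = 188500 rad/s
X_L = ωL = 18.8 Ω
X_C = 1/(ωC) = 15.6 Ω
Branch 1 (R+jX_L): Z₁ = 4.68 + j18.8 Ω, |Z₁| = 19.3 Ω
Branch 2 (−jX_C): Z₂ = −j15.6 Ω
Parallel: Z = Z₁Z₂/(Z₁+Z₂), |Z| = 53.5 Ω, ∠Z = -48.0°

-48.0°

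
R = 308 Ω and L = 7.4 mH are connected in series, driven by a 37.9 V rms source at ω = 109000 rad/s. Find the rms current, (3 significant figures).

X_L = ωL = 807 Ω
Z = 308 + j807 Ω
|Z| = √(308² + 807²) = 863 Ω
I = V/|Z| = 37.9/863 = 43.9 mA

43.9 mA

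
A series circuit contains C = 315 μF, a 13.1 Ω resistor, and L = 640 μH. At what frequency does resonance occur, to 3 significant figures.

ω₀ = 1/√(LC) = 1/√(0.00064 × 0.000315) = 2227 rad/s
f₀ = ω₀/(2π) = 354 Hz

354 Hz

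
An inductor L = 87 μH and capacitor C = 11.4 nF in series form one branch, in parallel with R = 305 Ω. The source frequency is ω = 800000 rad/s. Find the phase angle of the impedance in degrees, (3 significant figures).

X_L = ωL = 69.6 Ω
X_C = 1/(ωC) = 110 Ω
Branch 1: Z₁ = R = 305 Ω
Branch 2 (series LC): Z₂ = j(X_L − X_C) = −j40.0 Ω
Parallel: Z = Z₁Z₂/(Z₁+Z₂), |Z| = 39.7 Ω, ∠Z = -82.5°

-82.5°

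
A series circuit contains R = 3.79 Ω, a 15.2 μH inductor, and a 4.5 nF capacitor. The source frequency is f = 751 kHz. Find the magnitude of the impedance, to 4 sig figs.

24.92 Ω

ω = 2πf = 4.719e+06 rad/s
X_L = ωL = 71.72 Ω
X_C = 1/(ωC) = 47.09 Ω
Net reactance X = X_L − X_C = 24.63 Ω
Z = 3.790 + j24.63 Ω
|Z| = √(3.790² + 24.63²) = 24.92 Ω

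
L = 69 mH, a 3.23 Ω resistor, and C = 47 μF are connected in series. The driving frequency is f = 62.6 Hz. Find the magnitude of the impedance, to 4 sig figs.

27.15 Ω

ω = 2πf = 393.3 rad/s
X_L = ωL = 27.14 Ω
X_C = 1/(ωC) = 54.09 Ω
Net reactance X = X_L − X_C = -26.95 Ω
Z = 3.230 − j26.95 Ω
|Z| = √(3.230² + 26.95²) = 27.15 Ω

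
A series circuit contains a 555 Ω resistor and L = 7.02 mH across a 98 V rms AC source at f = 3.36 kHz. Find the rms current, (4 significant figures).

ω = 2πf = 21110 rad/s
X_L = ωL = 148.2 Ω
Z = 555.0 + j148.2 Ω
|Z| = √(555.0² + 148.2²) = 574.4 Ω
I = V/|Z| = 98/574.4 = 170.6 mA

170.6 mA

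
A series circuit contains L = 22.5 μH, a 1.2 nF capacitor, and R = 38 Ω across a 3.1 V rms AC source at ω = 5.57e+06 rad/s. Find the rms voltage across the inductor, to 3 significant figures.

8.61 V

X_L = ωL = 125 Ω
X_C = 1/(ωC) = 150 Ω
Net reactance X = X_L − X_C = -24.3 Ω
Z = 38.0 − j24.3 Ω
|Z| = √(38.0² + 24.3²) = 45.1 Ω
I = V/|Z| = 68.7 mA
V_L = I·|Z_L| = 0.0687 × 125 = 8.61 V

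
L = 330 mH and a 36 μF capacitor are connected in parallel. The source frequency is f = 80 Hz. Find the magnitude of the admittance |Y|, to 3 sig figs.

12.1 mS

ω = 2πf = 502.7 rad/s
X_L = ωL = 166 Ω
X_C = 1/(ωC) = 55.3 Ω
Parallel: admittances add. Y = 1/(jωL) + jωC
Y = (0 + j0.0121) S
|Y| = 0.0121 S → |Z| = 1/|Y| = 82.9 Ω, ∠Z = −∠Y = -90.0°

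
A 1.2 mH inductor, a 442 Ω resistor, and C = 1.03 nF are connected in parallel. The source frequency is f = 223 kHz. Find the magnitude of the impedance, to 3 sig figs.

414 Ω

ω = 2πf = 1.401e+06 rad/s
X_L = ωL = 1680 Ω
X_C = 1/(ωC) = 693 Ω
Parallel: admittances add. Y = 1/R + 1/(jωL) + jωC
Y = (0.00226 + j0.000848) S
|Y| = 0.00242 S → |Z| = 1/|Y| = 414 Ω, ∠Z = −∠Y = -20.6°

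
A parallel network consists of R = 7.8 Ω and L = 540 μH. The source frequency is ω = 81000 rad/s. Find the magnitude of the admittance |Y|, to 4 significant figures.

130.2 mS

X_L = ωL = 43.74 Ω
Parallel: admittances add. Y = 1/R + 1/(jωL)
Y = (0.1282 − j0.02286) S
|Y| = 0.1302 S → |Z| = 1/|Y| = 7.679 Ω, ∠Z = −∠Y = 10.11°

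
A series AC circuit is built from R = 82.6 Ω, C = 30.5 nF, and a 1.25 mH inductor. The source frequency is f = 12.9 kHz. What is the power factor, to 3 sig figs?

ω = 2πf = 81050 rad/s
X_L = ωL = 101 Ω
X_C = 1/(ωC) = 405 Ω
Net reactance X = X_L − X_C = -303 Ω
Z = 82.6 − j303 Ω
|Z| = √(82.6² + 303²) = 314 Ω
∠Z = arctan(-303/82.6) = -74.8°
cos φ = cos(-74.8°) = 0.263

0.263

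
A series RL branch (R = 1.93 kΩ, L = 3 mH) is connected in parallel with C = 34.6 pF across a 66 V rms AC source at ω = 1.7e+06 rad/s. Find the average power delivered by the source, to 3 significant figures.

283 mW

X_L = ωL = 5100 Ω
X_C = 1/(ωC) = 17000 Ω
Branch 1 (R+jX_L): Z₁ = 1930 + j5100 Ω, |Z₁| = 5450 Ω
Branch 2 (−jX_C): Z₂ = −j17000 Ω
Parallel: Z = Z₁Z₂/(Z₁+Z₂), |Z| = 7690 Ω, ∠Z = 60.1°
I = V/|Z| = 8.58 mA
P = VI cos φ = 66 × 0.00858 × cos(60.1°) = 283 mW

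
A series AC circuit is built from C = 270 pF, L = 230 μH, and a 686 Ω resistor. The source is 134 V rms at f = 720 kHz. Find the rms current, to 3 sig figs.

ω = 2πf = 4.524e+06 rad/s
X_L = ωL = 1040 Ω
X_C = 1/(ωC) = 819 Ω
Net reactance X = X_L − X_C = 222 Ω
Z = 686 + j222 Ω
|Z| = √(686² + 222²) = 721 Ω
I = V/|Z| = 134/721 = 186 mA

186 mA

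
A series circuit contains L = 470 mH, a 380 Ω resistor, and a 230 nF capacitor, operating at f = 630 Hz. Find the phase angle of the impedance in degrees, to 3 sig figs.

ω = 2πf = 3958 rad/s
X_L = ωL = 1860 Ω
X_C = 1/(ωC) = 1100 Ω
Net reactance X = X_L − X_C = 762 Ω
Z = 380 + j762 Ω
|Z| = √(380² + 762²) = 852 Ω
∠Z = arctan(762/380) = 63.5°

63.5°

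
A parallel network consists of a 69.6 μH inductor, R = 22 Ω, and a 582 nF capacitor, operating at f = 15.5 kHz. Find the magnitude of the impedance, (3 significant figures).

9.84 Ω

ω = 2πf = 97390 rad/s
X_L = ωL = 6.78 Ω
X_C = 1/(ωC) = 17.6 Ω
Parallel: admittances add. Y = 1/R + 1/(jωL) + jωC
Y = (0.0455 − j0.0908) S
|Y| = 0.102 S → |Z| = 1/|Y| = 9.84 Ω, ∠Z = −∠Y = 63.4°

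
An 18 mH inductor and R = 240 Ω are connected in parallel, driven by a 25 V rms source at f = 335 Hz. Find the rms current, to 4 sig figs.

668.0 mA

ω = 2πf = 2105 rad/s
X_L = ωL = 37.89 Ω
Parallel: admittances add. Y = 1/R + 1/(jωL)
Y = (0.004167 − j0.02639) S
|Y| = 0.02672 S → |Z| = 1/|Y| = 37.42 Ω, ∠Z = −∠Y = 81.03°
I = V/|Z| = 25/37.42 = 668.0 mA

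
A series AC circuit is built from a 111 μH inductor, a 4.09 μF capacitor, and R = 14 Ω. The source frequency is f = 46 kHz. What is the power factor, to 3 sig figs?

ω = 2πf = 289000 rad/s
X_L = ωL = 32.1 Ω
X_C = 1/(ωC) = 0.846 Ω
Net reactance X = X_L − X_C = 31.2 Ω
Z = 14.0 + j31.2 Ω
|Z| = √(14.0² + 31.2²) = 34.2 Ω
∠Z = arctan(31.2/14.0) = 65.9°
cos φ = cos(65.9°) = 0.409

0.409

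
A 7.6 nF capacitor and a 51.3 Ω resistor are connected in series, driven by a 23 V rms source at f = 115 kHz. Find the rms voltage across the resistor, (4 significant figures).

6.237 V

ω = 2πf = 722600 rad/s
X_C = 1/(ωC) = 182.1 Ω
Z = 51.30 − j182.1 Ω
|Z| = √(51.30² + 182.1²) = 189.2 Ω
I = V/|Z| = 121.6 mA
V_R = I·|Z_R| = 0.1216 × 51.30 = 6.237 V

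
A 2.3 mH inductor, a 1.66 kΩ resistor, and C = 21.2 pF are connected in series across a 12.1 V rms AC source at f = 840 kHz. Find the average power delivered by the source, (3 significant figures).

18.7 mW

ω = 2πf = 5.278e+06 rad/s
X_L = ωL = 12100 Ω
X_C = 1/(ωC) = 8940 Ω
Net reactance X = X_L − X_C = 3200 Ω
Z = 1660 + j3200 Ω
|Z| = √(1660² + 3200²) = 3610 Ω
∠Z = arctan(3200/1660) = 62.6°
I = V/|Z| = 3.35 mA
P = VI cos φ = 12.1 × 0.00335 × cos(62.6°) = 18.7 mW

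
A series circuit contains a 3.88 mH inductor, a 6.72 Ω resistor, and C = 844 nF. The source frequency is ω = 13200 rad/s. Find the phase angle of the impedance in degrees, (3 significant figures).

X_L = ωL = 51.2 Ω
X_C = 1/(ωC) = 89.8 Ω
Net reactance X = X_L − X_C = -38.5 Ω
Z = 6.72 − j38.5 Ω
|Z| = √(6.72² + 38.5²) = 39.1 Ω
∠Z = arctan(-38.5/6.72) = -80.1°

-80.1°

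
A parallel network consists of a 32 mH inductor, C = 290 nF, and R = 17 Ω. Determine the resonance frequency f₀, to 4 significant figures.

1.652 kHz

ω₀ = 1/√(LC) = 1/√(0.032 × 2.9e-07) = 10380 rad/s
f₀ = ω₀/(2π) = 1.652 kHz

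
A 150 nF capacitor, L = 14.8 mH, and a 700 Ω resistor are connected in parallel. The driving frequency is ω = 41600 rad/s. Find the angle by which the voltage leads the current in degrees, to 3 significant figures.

X_L = ωL = 616 Ω
X_C = 1/(ωC) = 160 Ω
Parallel: admittances add. Y = 1/R + 1/(jωL) + jωC
Y = (0.00143 + j0.00462) S
|Y| = 0.00483 S → |Z| = 1/|Y| = 207 Ω, ∠Z = −∠Y = -72.8°

-72.8°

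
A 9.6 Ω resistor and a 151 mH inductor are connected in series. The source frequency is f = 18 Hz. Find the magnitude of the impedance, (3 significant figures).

ω = 2πf = 113.1 rad/s
X_L = ωL = 17.1 Ω
Z = 9.60 + j17.1 Ω
|Z| = √(9.60² + 17.1²) = 19.6 Ω

19.6 Ω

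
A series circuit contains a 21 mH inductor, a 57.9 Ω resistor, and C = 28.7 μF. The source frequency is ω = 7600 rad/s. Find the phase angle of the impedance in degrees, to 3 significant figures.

69.5°

X_L = ωL = 160 Ω
X_C = 1/(ωC) = 4.58 Ω
Net reactance X = X_L − X_C = 155 Ω
Z = 57.9 + j155 Ω
|Z| = √(57.9² + 155²) = 165 Ω
∠Z = arctan(155/57.9) = 69.5°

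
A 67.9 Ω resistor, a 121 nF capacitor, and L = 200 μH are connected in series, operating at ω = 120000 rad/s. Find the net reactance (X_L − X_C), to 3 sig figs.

X_L = ωL = 24.0 Ω
X_C = 1/(ωC) = 68.9 Ω
X = 24.0 − 68.9 = -44.9 Ω

-44.9 Ω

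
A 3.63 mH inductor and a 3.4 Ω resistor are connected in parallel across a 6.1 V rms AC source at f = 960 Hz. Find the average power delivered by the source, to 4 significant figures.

ω = 2πf = 6032 rad/s
X_L = ωL = 21.90 Ω
Parallel: admittances add. Y = 1/R + 1/(jωL)
Y = (0.2941 − j0.04567) S
|Y| = 0.2976 S → |Z| = 1/|Y| = 3.360 Ω, ∠Z = −∠Y = 8.827°
I = V/|Z| = 1.816 A
P = VI cos φ = 6.1 × 1.816 × cos(8.827°) = 10.94 W

10.94 W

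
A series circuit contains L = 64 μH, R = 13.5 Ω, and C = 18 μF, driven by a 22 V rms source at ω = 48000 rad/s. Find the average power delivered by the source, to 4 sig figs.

X_L = ωL = 3.072 Ω
X_C = 1/(ωC) = 1.157 Ω
Net reactance X = X_L − X_C = 1.915 Ω
Z = 13.50 + j1.915 Ω
|Z| = √(13.50² + 1.915²) = 13.64 Ω
∠Z = arctan(1.915/13.50) = 8.072°
I = V/|Z| = 1.613 A
P = VI cos φ = 22 × 1.613 × cos(8.072°) = 35.14 W

35.14 W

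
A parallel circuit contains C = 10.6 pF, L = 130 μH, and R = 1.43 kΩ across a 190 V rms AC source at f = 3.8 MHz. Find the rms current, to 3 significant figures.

ω = 2πf = 2.388e+07 rad/s
X_L = ωL = 3100 Ω
X_C = 1/(ωC) = 3950 Ω
Parallel: admittances add. Y = 1/R + 1/(jωL) + jωC
Y = (0.000699 − j6.91e-05) S
|Y| = 0.000703 S → |Z| = 1/|Y| = 1420 Ω, ∠Z = −∠Y = 5.64°
I = V/|Z| = 190/1420 = 134 mA

134 mA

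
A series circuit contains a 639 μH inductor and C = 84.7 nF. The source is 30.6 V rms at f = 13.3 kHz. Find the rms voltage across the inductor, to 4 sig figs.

ω = 2πf = 83570 rad/s
X_L = ωL = 53.40 Ω
X_C = 1/(ωC) = 141.3 Ω
Net reactance X = X_L − X_C = -87.88 Ω
Z = − j87.88 Ω
|Z| = √(0² + 87.88²) = 87.88 Ω
I = V/|Z| = 348.2 mA
V_L = I·|Z_L| = 0.3482 × 53.40 = 18.59 V

18.59 V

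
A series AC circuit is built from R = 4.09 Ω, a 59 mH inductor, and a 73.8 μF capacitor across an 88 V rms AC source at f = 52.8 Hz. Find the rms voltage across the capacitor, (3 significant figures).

ω = 2πf = 331.8 rad/s
X_L = ωL = 19.6 Ω
X_C = 1/(ωC) = 40.8 Ω
Net reactance X = X_L − X_C = -21.3 Ω
Z = 4.09 − j21.3 Ω
|Z| = √(4.09² + 21.3²) = 21.7 Ω
I = V/|Z| = 4.06 A
V_C = I·|Z_C| = 4.06 × 40.8 = 166 V

166 V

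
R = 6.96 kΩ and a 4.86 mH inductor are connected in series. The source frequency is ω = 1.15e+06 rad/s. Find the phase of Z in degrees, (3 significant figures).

X_L = ωL = 5590 Ω
Z = 6960 + j5590 Ω
|Z| = √(6960² + 5590²) = 8930 Ω
∠Z = arctan(5590/6960) = 38.8°

38.8°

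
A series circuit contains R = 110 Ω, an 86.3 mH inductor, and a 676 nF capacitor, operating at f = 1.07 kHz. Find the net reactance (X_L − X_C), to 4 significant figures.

360.2 Ω

ω = 2πf = 6723 rad/s
X_L = ωL = 580.2 Ω
X_C = 1/(ωC) = 220.0 Ω
X = 580.2 − 220.0 = 360.2 Ω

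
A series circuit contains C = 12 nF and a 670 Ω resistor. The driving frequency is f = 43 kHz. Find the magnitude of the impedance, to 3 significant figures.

738 Ω

ω = 2πf = 270200 rad/s
X_C = 1/(ωC) = 308 Ω
Z = 670 − j308 Ω
|Z| = √(670² + 308²) = 738 Ω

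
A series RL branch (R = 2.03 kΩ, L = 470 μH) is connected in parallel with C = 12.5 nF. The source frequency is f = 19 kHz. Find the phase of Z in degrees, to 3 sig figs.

-71.6°

ω = 2πf = 119400 rad/s
X_L = ωL = 56.1 Ω
X_C = 1/(ωC) = 670 Ω
Branch 1 (R+jX_L): Z₁ = 2030 + j56.1 Ω, |Z₁| = 2030 Ω
Branch 2 (−jX_C): Z₂ = −j670 Ω
Parallel: Z = Z₁Z₂/(Z₁+Z₂), |Z| = 642 Ω, ∠Z = -71.6°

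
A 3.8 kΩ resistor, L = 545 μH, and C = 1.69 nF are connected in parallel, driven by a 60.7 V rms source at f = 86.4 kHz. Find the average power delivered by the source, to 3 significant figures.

ω = 2πf = 542900 rad/s
X_L = ωL = 296 Ω
X_C = 1/(ωC) = 1090 Ω
Parallel: admittances add. Y = 1/R + 1/(jωL) + jωC
Y = (0.000263 − j0.00246) S
|Y| = 0.00248 S → |Z| = 1/|Y| = 404 Ω, ∠Z = −∠Y = 83.9°
I = V/|Z| = 150 mA
P = VI cos φ = 60.7 × 0.150 × cos(83.9°) = 970 mW

970 mW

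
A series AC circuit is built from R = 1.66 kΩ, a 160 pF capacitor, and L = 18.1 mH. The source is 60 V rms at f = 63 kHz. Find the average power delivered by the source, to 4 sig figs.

77.47 mW

ω = 2πf = 395800 rad/s
X_L = ωL = 7165 Ω
X_C = 1/(ωC) = 15790 Ω
Net reactance X = X_L − X_C = -8624 Ω
Z = 1660 − j8624 Ω
|Z| = √(1660² + 8624²) = 8783 Ω
∠Z = arctan(-8624/1660) = -79.11°
I = V/|Z| = 6.832 mA
P = VI cos φ = 60 × 0.006832 × cos(-79.11°) = 77.47 mW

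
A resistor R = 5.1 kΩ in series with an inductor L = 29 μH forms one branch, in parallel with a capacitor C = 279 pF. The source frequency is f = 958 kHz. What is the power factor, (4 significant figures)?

0.1163

ω = 2πf = 6.019e+06 rad/s
X_L = ωL = 174.6 Ω
X_C = 1/(ωC) = 595.5 Ω
Branch 1 (R+jX_L): Z₁ = 5100 + j174.6 Ω, |Z₁| = 5103 Ω
Branch 2 (−jX_C): Z₂ = −j595.5 Ω
Parallel: Z = Z₁Z₂/(Z₁+Z₂), |Z| = 593.8 Ω, ∠Z = -83.32°
cos φ = cos(-83.32°) = 0.1163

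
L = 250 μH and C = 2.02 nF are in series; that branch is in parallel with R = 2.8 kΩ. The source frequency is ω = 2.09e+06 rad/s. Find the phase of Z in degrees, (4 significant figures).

X_L = ωL = 522.5 Ω
X_C = 1/(ωC) = 236.9 Ω
Branch 1: Z₁ = R = 2800 Ω
Branch 2 (series LC): Z₂ = j(X_L − X_C) = j285.6 Ω
Parallel: Z = Z₁Z₂/(Z₁+Z₂), |Z| = 284.2 Ω, ∠Z = 84.18°

84.18°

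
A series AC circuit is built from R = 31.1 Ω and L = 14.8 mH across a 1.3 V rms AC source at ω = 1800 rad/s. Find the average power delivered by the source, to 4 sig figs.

X_L = ωL = 26.64 Ω
Z = 31.10 + j26.64 Ω
|Z| = √(31.10² + 26.64²) = 40.95 Ω
∠Z = arctan(26.64/31.10) = 40.58°
I = V/|Z| = 31.75 mA
P = VI cos φ = 1.3 × 0.03175 × cos(40.58°) = 31.34 mW

31.34 mW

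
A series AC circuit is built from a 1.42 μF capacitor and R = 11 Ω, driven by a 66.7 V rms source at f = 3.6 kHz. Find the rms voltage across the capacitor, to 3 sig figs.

ω = 2πf = 22620 rad/s
X_C = 1/(ωC) = 31.1 Ω
Z = 11.0 − j31.1 Ω
|Z| = √(11.0² + 31.1²) = 33.0 Ω
I = V/|Z| = 2.02 A
V_C = I·|Z_C| = 2.02 × 31.1 = 62.9 V

62.9 V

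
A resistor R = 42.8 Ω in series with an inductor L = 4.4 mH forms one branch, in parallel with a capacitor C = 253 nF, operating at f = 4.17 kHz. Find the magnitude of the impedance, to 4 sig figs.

ω = 2πf = 26200 rad/s
X_L = ωL = 115.3 Ω
X_C = 1/(ωC) = 150.9 Ω
Branch 1 (R+jX_L): Z₁ = 42.80 + j115.3 Ω, |Z₁| = 123.0 Ω
Branch 2 (−jX_C): Z₂ = −j150.9 Ω
Parallel: Z = Z₁Z₂/(Z₁+Z₂), |Z| = 333.3 Ω, ∠Z = 19.36°

333.3 Ω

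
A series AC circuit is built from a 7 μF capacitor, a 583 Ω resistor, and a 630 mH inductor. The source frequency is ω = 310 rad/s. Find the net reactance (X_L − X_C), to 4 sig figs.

-265.5 Ω

X_L = ωL = 195.3 Ω
X_C = 1/(ωC) = 460.8 Ω
X = 195.3 − 460.8 = -265.5 Ω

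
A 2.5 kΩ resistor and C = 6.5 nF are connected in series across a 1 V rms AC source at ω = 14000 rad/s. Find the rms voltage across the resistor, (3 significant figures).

X_C = 1/(ωC) = 11000 Ω
Z = 2500 − j11000 Ω
|Z| = √(2500² + 11000²) = 11300 Ω
I = V/|Z| = 88.7 μA
V_R = I·|Z_R| = 8.87e-05 × 2500 = 0.222 V

0.222 V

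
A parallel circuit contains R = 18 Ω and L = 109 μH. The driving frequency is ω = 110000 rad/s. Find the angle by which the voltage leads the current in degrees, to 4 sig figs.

56.33°

X_L = ωL = 11.99 Ω
Parallel: admittances add. Y = 1/R + 1/(jωL)
Y = (0.05556 − j0.08340) S
|Y| = 0.1002 S → |Z| = 1/|Y| = 9.979 Ω, ∠Z = −∠Y = 56.33°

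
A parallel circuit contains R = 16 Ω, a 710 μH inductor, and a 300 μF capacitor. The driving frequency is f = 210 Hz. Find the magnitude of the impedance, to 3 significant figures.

ω = 2πf = 1319 rad/s
X_L = ωL = 0.937 Ω
X_C = 1/(ωC) = 2.53 Ω
Parallel: admittances add. Y = 1/R + 1/(jωL) + jωC
Y = (0.0625 − j0.672) S
|Y| = 0.674 S → |Z| = 1/|Y| = 1.48 Ω, ∠Z = −∠Y = 84.7°

1.48 Ω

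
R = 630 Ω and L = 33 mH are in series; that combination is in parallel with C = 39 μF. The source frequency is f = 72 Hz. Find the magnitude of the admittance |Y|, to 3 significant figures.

ω = 2πf = 452.4 rad/s
X_L = ωL = 14.9 Ω
X_C = 1/(ωC) = 56.7 Ω
Branch 1 (R+jX_L): Z₁ = 630 + j14.9 Ω, |Z₁| = 630 Ω
Branch 2 (−jX_C): Z₂ = −j56.7 Ω
Parallel: Z = Z₁Z₂/(Z₁+Z₂), |Z| = 56.6 Ω, ∠Z = -84.9°
|Y| = 1/|Z| = 17.7 mS

17.7 mS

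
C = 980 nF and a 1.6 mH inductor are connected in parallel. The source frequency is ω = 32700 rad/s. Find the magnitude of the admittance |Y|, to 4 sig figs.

12.93 mS

X_L = ωL = 52.32 Ω
X_C = 1/(ωC) = 31.21 Ω
Parallel: admittances add. Y = 1/(jωL) + jωC
Y = (0 + j0.01293) S
|Y| = 0.01293 S → |Z| = 1/|Y| = 77.32 Ω, ∠Z = −∠Y = -90.00°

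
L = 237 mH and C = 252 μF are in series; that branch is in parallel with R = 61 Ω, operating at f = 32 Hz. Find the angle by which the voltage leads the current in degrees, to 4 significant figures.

ω = 2πf = 201.1 rad/s
X_L = ωL = 47.65 Ω
X_C = 1/(ωC) = 19.74 Ω
Branch 1: Z₁ = R = 61.00 Ω
Branch 2 (series LC): Z₂ = j(X_L − X_C) = j27.92 Ω
Parallel: Z = Z₁Z₂/(Z₁+Z₂), |Z| = 25.38 Ω, ∠Z = 65.41°

65.41°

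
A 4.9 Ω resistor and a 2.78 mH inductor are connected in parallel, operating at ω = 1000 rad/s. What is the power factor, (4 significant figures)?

0.4935

X_L = ωL = 2.780 Ω
Parallel: admittances add. Y = 1/R + 1/(jωL)
Y = (0.2041 − j0.3597) S
|Y| = 0.4136 S → |Z| = 1/|Y| = 2.418 Ω, ∠Z = −∠Y = 60.43°
cos φ = cos(60.43°) = 0.4935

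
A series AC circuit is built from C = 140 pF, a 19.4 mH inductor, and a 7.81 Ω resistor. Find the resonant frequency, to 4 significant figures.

96.57 kHz

ω₀ = 1/√(LC) = 1/√(0.0194 × 1.4e-10) = 606800 rad/s
f₀ = ω₀/(2π) = 96.57 kHz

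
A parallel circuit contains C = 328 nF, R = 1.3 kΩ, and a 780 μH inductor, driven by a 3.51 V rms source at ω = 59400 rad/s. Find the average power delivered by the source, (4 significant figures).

X_L = ωL = 46.33 Ω
X_C = 1/(ωC) = 51.33 Ω
Parallel: admittances add. Y = 1/R + 1/(jωL) + jωC
Y = (0.0007692 − j0.002100) S
|Y| = 0.002237 S → |Z| = 1/|Y| = 447.1 Ω, ∠Z = −∠Y = 69.88°
I = V/|Z| = 7.850 mA
P = VI cos φ = 3.51 × 0.007850 × cos(69.88°) = 9.477 mW

9.477 mW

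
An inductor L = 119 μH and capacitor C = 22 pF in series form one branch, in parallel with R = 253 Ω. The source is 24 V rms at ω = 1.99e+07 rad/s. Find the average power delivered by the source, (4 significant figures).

X_L = ωL = 2368 Ω
X_C = 1/(ωC) = 2284 Ω
Branch 1: Z₁ = R = 253.0 Ω
Branch 2 (series LC): Z₂ = j(X_L − X_C) = j83.95 Ω
Parallel: Z = Z₁Z₂/(Z₁+Z₂), |Z| = 79.68 Ω, ∠Z = 71.64°
I = V/|Z| = 301.2 mA
P = VI cos φ = 24 × 0.3012 × cos(71.64°) = 2.277 W

2.277 W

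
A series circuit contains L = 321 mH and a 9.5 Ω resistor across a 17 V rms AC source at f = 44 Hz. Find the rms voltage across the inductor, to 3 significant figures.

16.9 V

ω = 2πf = 276.5 rad/s
X_L = ωL = 88.7 Ω
Z = 9.50 + j88.7 Ω
|Z| = √(9.50² + 88.7²) = 89.3 Ω
I = V/|Z| = 190 mA
V_L = I·|Z_L| = 0.190 × 88.7 = 16.9 V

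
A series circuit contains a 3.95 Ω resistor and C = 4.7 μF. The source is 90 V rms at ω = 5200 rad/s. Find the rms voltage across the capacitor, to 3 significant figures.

89.6 V

X_C = 1/(ωC) = 40.9 Ω
Z = 3.95 − j40.9 Ω
|Z| = √(3.95² + 40.9²) = 41.1 Ω
I = V/|Z| = 2.19 A
V_C = I·|Z_C| = 2.19 × 40.9 = 89.6 V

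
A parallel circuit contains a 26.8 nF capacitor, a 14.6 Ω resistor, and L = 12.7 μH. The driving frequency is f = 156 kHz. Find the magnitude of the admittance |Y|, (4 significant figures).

ω = 2πf = 980200 rad/s
X_L = ωL = 12.45 Ω
X_C = 1/(ωC) = 38.07 Ω
Parallel: admittances add. Y = 1/R + 1/(jωL) + jωC
Y = (0.06849 − j0.05406) S
|Y| = 0.08726 S → |Z| = 1/|Y| = 11.46 Ω, ∠Z = −∠Y = 38.29°

87.26 mS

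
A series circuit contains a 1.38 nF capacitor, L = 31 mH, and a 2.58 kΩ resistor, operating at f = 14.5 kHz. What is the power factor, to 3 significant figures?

0.449

ω = 2πf = 91110 rad/s
X_L = ωL = 2820 Ω
X_C = 1/(ωC) = 7950 Ω
Net reactance X = X_L − X_C = -5130 Ω
Z = 2580 − j5130 Ω
|Z| = √(2580² + 5130²) = 5740 Ω
∠Z = arctan(-5130/2580) = -63.3°
cos φ = cos(-63.3°) = 0.449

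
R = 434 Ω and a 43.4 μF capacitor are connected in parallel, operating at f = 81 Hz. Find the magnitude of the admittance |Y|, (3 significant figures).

22.2 mS

ω = 2πf = 508.9 rad/s
X_C = 1/(ωC) = 45.3 Ω
Parallel: admittances add. Y = 1/R + jωC
Y = (0.00230 + j0.0221) S
|Y| = 0.0222 S → |Z| = 1/|Y| = 45.0 Ω, ∠Z = −∠Y = -84.0°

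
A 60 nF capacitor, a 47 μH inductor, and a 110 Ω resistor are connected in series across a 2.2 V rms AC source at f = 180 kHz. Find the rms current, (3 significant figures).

18.9 mA

ω = 2πf = 1.131e+06 rad/s
X_L = ωL = 53.2 Ω
X_C = 1/(ωC) = 14.7 Ω
Net reactance X = X_L − X_C = 38.4 Ω
Z = 110 + j38.4 Ω
|Z| = √(110² + 38.4²) = 117 Ω
I = V/|Z| = 2.2/117 = 18.9 mA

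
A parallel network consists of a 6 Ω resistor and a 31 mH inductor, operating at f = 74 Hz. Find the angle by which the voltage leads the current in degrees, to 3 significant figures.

22.6°

ω = 2πf = 465.0 rad/s
X_L = ωL = 14.4 Ω
Parallel: admittances add. Y = 1/R + 1/(jωL)
Y = (0.167 − j0.0694) S
|Y| = 0.181 S → |Z| = 1/|Y| = 5.54 Ω, ∠Z = −∠Y = 22.6°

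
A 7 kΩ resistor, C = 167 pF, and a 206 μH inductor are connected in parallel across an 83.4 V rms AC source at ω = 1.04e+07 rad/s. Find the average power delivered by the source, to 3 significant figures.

X_L = ωL = 2140 Ω
X_C = 1/(ωC) = 576 Ω
Parallel: admittances add. Y = 1/R + 1/(jωL) + jωC
Y = (0.000143 + j0.00127) S
|Y| = 0.00128 S → |Z| = 1/|Y| = 782 Ω, ∠Z = −∠Y = -83.6°
I = V/|Z| = 107 mA
P = VI cos φ = 83.4 × 0.107 × cos(-83.6°) = 994 mW

994 mW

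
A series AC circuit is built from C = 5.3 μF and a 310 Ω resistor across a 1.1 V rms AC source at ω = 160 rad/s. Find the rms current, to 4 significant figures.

902.1 μA

X_C = 1/(ωC) = 1179 Ω
Z = 310.0 − j1179 Ω
|Z| = √(310.0² + 1179²) = 1219 Ω
I = V/|Z| = 1.1/1219 = 902.1 μA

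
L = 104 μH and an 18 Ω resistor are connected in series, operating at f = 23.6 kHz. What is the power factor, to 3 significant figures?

ω = 2πf = 148300 rad/s
X_L = ωL = 15.4 Ω
Z = 18.0 + j15.4 Ω
|Z| = √(18.0² + 15.4²) = 23.7 Ω
∠Z = arctan(15.4/18.0) = 40.6°
cos φ = cos(40.6°) = 0.759

0.759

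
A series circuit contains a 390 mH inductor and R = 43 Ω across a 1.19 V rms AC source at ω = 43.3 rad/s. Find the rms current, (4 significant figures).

25.76 mA

X_L = ωL = 16.89 Ω
Z = 43.00 + j16.89 Ω
|Z| = √(43.00² + 16.89²) = 46.20 Ω
I = V/|Z| = 1.19/46.20 = 25.76 mA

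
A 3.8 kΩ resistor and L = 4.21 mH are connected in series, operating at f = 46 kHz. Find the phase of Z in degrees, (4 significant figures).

ω = 2πf = 289000 rad/s
X_L = ωL = 1217 Ω
Z = 3800 + j1217 Ω
|Z| = √(3800² + 1217²) = 3990 Ω
∠Z = arctan(1217/3800) = 17.76°

17.76°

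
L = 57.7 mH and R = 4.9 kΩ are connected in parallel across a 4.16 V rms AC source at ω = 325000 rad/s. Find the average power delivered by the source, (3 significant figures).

3.53 mW

X_L = ωL = 18800 Ω
Parallel: admittances add. Y = 1/R + 1/(jωL)
Y = (0.000204 − j5.33e-05) S
|Y| = 0.000211 S → |Z| = 1/|Y| = 4740 Ω, ∠Z = −∠Y = 14.6°
I = V/|Z| = 877 μA
P = VI cos φ = 4.16 × 0.000877 × cos(14.6°) = 3.53 mW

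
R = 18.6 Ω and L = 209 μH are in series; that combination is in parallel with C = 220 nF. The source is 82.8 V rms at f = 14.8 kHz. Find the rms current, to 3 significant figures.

2.19 A

ω = 2πf = 92990 rad/s
X_L = ωL = 19.4 Ω
X_C = 1/(ωC) = 48.9 Ω
Branch 1 (R+jX_L): Z₁ = 18.6 + j19.4 Ω, |Z₁| = 26.9 Ω
Branch 2 (−jX_C): Z₂ = −j48.9 Ω
Parallel: Z = Z₁Z₂/(Z₁+Z₂), |Z| = 37.8 Ω, ∠Z = 14.0°
I = V/|Z| = 82.8/37.8 = 2.19 A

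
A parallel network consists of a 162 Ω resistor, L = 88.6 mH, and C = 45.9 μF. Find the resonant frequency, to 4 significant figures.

78.92 Hz

ω₀ = 1/√(LC) = 1/√(0.0886 × 4.59e-05) = 495.9 rad/s
f₀ = ω₀/(2π) = 78.92 Hz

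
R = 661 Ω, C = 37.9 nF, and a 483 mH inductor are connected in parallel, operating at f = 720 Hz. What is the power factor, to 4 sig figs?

ω = 2πf = 4524 rad/s
X_L = ωL = 2185 Ω
X_C = 1/(ωC) = 5832 Ω
Parallel: admittances add. Y = 1/R + 1/(jωL) + jωC
Y = (0.001513 − j0.0002862) S
|Y| = 0.001540 S → |Z| = 1/|Y| = 649.5 Ω, ∠Z = −∠Y = 10.71°
cos φ = cos(10.71°) = 0.9826

0.9826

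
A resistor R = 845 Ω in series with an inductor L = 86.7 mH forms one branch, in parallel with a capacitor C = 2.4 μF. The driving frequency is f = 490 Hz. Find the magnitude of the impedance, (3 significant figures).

ω = 2πf = 3079 rad/s
X_L = ωL = 267 Ω
X_C = 1/(ωC) = 135 Ω
Branch 1 (R+jX_L): Z₁ = 845 + j267 Ω, |Z₁| = 886 Ω
Branch 2 (−jX_C): Z₂ = −j135 Ω
Parallel: Z = Z₁Z₂/(Z₁+Z₂), |Z| = 140 Ω, ∠Z = -81.3°

140 Ω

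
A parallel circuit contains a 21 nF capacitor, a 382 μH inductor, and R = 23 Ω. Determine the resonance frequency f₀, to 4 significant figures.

56.19 kHz

ω₀ = 1/√(LC) = 1/√(0.000382 × 2.1e-08) = 353100 rad/s
f₀ = ω₀/(2π) = 56.19 kHz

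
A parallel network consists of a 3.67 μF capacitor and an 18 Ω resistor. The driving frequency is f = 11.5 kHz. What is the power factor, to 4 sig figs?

ω = 2πf = 72260 rad/s
X_C = 1/(ωC) = 3.771 Ω
Parallel: admittances add. Y = 1/R + jωC
Y = (0.05556 + j0.2652) S
|Y| = 0.2709 S → |Z| = 1/|Y| = 3.691 Ω, ∠Z = −∠Y = -78.17°
cos φ = cos(-78.17°) = 0.2050

0.2050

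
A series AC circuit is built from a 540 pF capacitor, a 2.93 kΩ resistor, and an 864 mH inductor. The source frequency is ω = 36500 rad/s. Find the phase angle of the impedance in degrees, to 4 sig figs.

-81.32°

X_L = ωL = 31540 Ω
X_C = 1/(ωC) = 50740 Ω
Net reactance X = X_L − X_C = -19200 Ω
Z = 2930 − j19200 Ω
|Z| = √(2930² + 19200²) = 19420 Ω
∠Z = arctan(-19200/2930) = -81.32°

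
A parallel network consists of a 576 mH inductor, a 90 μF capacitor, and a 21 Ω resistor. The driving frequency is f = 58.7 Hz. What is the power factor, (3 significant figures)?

0.858

ω = 2πf = 368.8 rad/s
X_L = ωL = 212 Ω
X_C = 1/(ωC) = 30.1 Ω
Parallel: admittances add. Y = 1/R + 1/(jωL) + jωC
Y = (0.0476 + j0.0285) S
|Y| = 0.0555 S → |Z| = 1/|Y| = 18.0 Ω, ∠Z = −∠Y = -30.9°
cos φ = cos(-30.9°) = 0.858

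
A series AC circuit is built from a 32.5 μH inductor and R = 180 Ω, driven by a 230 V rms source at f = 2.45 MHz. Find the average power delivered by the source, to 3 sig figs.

33.7 W

ω = 2πf = 1.539e+07 rad/s
X_L = ωL = 500 Ω
Z = 180 + j500 Ω
|Z| = √(180² + 500²) = 532 Ω
∠Z = arctan(500/180) = 70.2°
I = V/|Z| = 433 mA
P = VI cos φ = 230 × 0.433 × cos(70.2°) = 33.7 W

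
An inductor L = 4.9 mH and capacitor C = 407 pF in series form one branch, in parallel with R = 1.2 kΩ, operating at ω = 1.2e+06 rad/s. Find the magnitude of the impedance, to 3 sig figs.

X_L = ωL = 5880 Ω
X_C = 1/(ωC) = 2050 Ω
Branch 1: Z₁ = R = 1200 Ω
Branch 2 (series LC): Z₂ = j(X_L − X_C) = j3830 Ω
Parallel: Z = Z₁Z₂/(Z₁+Z₂), |Z| = 1150 Ω, ∠Z = 17.4°

1150 Ω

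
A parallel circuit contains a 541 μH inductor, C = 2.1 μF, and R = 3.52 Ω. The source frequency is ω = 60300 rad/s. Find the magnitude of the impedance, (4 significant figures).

3.335 Ω

X_L = ωL = 32.62 Ω
X_C = 1/(ωC) = 7.897 Ω
Parallel: admittances add. Y = 1/R + 1/(jωL) + jωC
Y = (0.2841 + j0.09598) S
|Y| = 0.2999 S → |Z| = 1/|Y| = 3.335 Ω, ∠Z = −∠Y = -18.67°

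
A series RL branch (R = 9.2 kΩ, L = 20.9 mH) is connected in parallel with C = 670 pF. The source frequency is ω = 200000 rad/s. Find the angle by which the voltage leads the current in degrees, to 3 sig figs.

X_L = ωL = 4180 Ω
X_C = 1/(ωC) = 7460 Ω
Branch 1 (R+jX_L): Z₁ = 9200 + j4180 Ω, |Z₁| = 10100 Ω
Branch 2 (−jX_C): Z₂ = −j7460 Ω
Parallel: Z = Z₁Z₂/(Z₁+Z₂), |Z| = 7720 Ω, ∠Z = -45.9°

-45.9°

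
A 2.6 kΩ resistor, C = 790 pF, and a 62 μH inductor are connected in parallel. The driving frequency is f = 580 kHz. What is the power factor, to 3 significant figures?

ω = 2πf = 3.644e+06 rad/s
X_L = ωL = 226 Ω
X_C = 1/(ωC) = 347 Ω
Parallel: admittances add. Y = 1/R + 1/(jωL) + jωC
Y = (0.000385 − j0.00155) S
|Y| = 0.00159 S → |Z| = 1/|Y| = 627 Ω, ∠Z = −∠Y = 76.0°
cos φ = cos(76.0°) = 0.241

0.241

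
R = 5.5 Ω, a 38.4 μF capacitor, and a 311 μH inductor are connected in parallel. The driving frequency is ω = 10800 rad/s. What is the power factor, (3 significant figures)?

X_L = ωL = 3.36 Ω
X_C = 1/(ωC) = 2.41 Ω
Parallel: admittances add. Y = 1/R + 1/(jωL) + jωC
Y = (0.182 + j0.117) S
|Y| = 0.216 S → |Z| = 1/|Y| = 4.63 Ω, ∠Z = −∠Y = -32.8°
cos φ = cos(-32.8°) = 0.841

0.841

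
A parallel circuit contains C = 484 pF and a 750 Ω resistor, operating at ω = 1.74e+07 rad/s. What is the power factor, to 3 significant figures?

X_C = 1/(ωC) = 119 Ω
Parallel: admittances add. Y = 1/R + jωC
Y = (0.00133 + j0.00842) S
|Y| = 0.00853 S → |Z| = 1/|Y| = 117 Ω, ∠Z = −∠Y = -81.0°
cos φ = cos(-81.0°) = 0.156

0.156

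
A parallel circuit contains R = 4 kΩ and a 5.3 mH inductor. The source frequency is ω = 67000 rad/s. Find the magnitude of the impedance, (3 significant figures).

X_L = ωL = 355 Ω
Parallel: admittances add. Y = 1/R + 1/(jωL)
Y = (0.000250 − j0.00282) S
|Y| = 0.00283 S → |Z| = 1/|Y| = 354 Ω, ∠Z = −∠Y = 84.9°

354 Ω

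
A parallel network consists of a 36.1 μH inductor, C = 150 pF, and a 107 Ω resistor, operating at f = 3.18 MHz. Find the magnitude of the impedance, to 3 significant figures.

105 Ω

ω = 2πf = 1.998e+07 rad/s
X_L = ωL = 721 Ω
X_C = 1/(ωC) = 334 Ω
Parallel: admittances add. Y = 1/R + 1/(jωL) + jωC
Y = (0.00935 + j0.00161) S
|Y| = 0.00948 S → |Z| = 1/|Y| = 105 Ω, ∠Z = −∠Y = -9.78°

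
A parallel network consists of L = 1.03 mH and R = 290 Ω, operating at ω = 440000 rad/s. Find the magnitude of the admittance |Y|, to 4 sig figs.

4.094 mS

X_L = ωL = 453.2 Ω
Parallel: admittances add. Y = 1/R + 1/(jωL)
Y = (0.003448 − j0.002207) S
|Y| = 0.004094 S → |Z| = 1/|Y| = 244.3 Ω, ∠Z = −∠Y = 32.61°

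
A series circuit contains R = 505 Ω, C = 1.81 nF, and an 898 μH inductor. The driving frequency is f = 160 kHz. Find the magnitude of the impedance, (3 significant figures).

616 Ω

ω = 2πf = 1.005e+06 rad/s
X_L = ωL = 903 Ω
X_C = 1/(ωC) = 550 Ω
Net reactance X = X_L − X_C = 353 Ω
Z = 505 + j353 Ω
|Z| = √(505² + 353²) = 616 Ω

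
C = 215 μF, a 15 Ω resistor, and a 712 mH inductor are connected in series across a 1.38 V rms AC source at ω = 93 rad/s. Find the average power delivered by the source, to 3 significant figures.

58.6 mW

X_L = ωL = 66.2 Ω
X_C = 1/(ωC) = 50.0 Ω
Net reactance X = X_L − X_C = 16.2 Ω
Z = 15.0 + j16.2 Ω
|Z| = √(15.0² + 16.2²) = 22.1 Ω
∠Z = arctan(16.2/15.0) = 47.2°
I = V/|Z| = 62.5 mA
P = VI cos φ = 1.38 × 0.0625 × cos(47.2°) = 58.6 mW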